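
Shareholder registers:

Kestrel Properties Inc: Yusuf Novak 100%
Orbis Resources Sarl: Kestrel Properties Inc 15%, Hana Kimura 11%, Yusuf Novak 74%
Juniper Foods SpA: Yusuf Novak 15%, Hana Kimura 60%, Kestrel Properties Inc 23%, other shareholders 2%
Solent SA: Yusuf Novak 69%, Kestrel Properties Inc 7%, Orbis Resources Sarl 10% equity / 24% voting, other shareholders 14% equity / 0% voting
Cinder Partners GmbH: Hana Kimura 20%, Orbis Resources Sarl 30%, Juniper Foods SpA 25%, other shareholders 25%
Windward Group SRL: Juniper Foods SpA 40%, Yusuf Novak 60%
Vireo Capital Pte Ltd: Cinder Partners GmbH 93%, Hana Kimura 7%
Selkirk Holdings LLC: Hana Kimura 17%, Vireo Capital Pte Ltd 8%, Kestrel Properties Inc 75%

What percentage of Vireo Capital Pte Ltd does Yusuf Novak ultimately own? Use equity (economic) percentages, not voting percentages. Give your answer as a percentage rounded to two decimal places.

Yusuf reaches Vireo along 4 paths.
Via Kestrel → Orbis → Cinder: 100% × 15% × 30% × 93% = 4.185%.
Via Orbis → Cinder: 74% × 30% × 93% = 20.646%.
Via Juniper → Cinder: 15% × 25% × 93% = 3.4875%.
Via Kestrel → Juniper → Cinder: 100% × 23% × 25% × 93% = 5.3475%.
Total: 4.185% + 20.646% + 3.4875% + 5.3475% = 33.666%.
Rounded: 33.67%.

33.67%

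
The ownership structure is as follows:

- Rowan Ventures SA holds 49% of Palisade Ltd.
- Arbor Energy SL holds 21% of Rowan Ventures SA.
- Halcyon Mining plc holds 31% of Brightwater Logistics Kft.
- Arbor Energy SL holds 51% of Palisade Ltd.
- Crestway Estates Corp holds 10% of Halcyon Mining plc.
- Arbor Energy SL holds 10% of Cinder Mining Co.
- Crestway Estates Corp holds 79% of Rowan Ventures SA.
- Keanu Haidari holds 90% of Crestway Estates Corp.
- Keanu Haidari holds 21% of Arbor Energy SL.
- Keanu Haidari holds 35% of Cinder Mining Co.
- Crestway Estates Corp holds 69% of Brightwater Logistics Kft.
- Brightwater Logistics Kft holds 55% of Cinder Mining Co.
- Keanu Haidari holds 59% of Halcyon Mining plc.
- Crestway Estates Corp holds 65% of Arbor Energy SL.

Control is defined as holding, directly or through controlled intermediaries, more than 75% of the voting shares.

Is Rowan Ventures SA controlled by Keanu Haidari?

Keanu holds 90% of Crestway, so Keanu controls Crestway.
Crestway and Keanu together hold 65% + 21% = 86% of Arbor, so Keanu controls Arbor.
Arbor and Crestway together hold 21% + 79% = 100% of Rowan, so Keanu controls Rowan.

Yes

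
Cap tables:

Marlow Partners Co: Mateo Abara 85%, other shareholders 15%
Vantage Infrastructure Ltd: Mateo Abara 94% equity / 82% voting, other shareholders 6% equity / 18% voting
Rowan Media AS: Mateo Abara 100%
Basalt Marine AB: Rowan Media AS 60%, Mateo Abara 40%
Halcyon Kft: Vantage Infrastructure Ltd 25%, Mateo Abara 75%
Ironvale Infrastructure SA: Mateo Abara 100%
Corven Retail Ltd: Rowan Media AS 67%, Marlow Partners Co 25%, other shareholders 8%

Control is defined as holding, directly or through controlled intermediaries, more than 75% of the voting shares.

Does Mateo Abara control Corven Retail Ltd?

Mateo holds 100% of Rowan, so Mateo controls Rowan.
Mateo holds 85% of Marlow, so Mateo controls Marlow.
Rowan and Marlow together hold 67% + 25% = 92% of Corven, so Mateo controls Corven.

Yes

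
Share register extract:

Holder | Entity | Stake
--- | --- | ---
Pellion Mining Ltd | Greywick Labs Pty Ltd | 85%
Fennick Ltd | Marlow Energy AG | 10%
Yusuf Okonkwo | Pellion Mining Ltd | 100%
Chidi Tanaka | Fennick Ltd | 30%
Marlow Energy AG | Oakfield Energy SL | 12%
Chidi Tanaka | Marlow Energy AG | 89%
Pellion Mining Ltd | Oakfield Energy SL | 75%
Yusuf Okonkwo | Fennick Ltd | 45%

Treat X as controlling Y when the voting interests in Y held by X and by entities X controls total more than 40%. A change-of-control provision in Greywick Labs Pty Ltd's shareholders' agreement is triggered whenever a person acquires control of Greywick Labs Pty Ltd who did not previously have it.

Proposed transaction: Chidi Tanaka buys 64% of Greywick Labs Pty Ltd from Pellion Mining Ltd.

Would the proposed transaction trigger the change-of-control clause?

The purchase adds only to Chidi's holdings (Pellion's stake shrinks), so Chidi is the only person who could newly come to control Greywick.
Chidi holds 89% of Marlow, so Chidi controls Marlow.
Neither Chidi nor any entity Chidi controls holds any voting interest in Greywick.
So before the transaction, Chidi does not control Greywick.
After the purchase, Chidi holds 64% of Greywick directly, and Pellion's stake falls to 21%.
Chidi holds 64% of Greywick, so Chidi controls Greywick.
Chidi did not control Greywick before and does after, so the clause is triggered.

Yes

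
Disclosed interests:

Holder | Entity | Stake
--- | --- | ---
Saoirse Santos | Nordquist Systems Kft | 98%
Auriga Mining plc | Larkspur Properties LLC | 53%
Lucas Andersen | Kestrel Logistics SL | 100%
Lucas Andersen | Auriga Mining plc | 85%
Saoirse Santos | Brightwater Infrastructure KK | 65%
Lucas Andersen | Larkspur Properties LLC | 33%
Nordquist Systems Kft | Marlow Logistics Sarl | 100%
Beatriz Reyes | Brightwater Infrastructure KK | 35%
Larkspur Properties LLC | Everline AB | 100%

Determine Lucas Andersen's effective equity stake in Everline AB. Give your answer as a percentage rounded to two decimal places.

78.05%

Lucas reaches Everline along 2 paths.
Via Auriga → Larkspur: 85% × 53% × 100% = 45.05%.
Via Larkspur: 33% × 100% = 33%.
Total: 45.05% + 33% = 78.05%.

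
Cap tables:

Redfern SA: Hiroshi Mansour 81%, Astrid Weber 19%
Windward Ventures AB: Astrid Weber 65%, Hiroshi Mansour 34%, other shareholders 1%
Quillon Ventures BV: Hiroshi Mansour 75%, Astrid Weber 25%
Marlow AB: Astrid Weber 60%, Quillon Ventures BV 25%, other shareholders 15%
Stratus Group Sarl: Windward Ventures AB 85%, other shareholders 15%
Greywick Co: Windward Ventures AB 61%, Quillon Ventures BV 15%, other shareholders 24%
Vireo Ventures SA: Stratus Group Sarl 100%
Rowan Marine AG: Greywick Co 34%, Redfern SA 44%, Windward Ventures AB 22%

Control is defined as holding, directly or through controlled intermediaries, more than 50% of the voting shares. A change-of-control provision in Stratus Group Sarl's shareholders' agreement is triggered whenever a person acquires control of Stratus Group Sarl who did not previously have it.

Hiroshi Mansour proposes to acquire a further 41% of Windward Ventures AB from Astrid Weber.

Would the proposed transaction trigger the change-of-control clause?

The purchase adds only to Hiroshi's holdings (Astrid's stake shrinks), so Hiroshi is the only person who could newly come to control Stratus.
Hiroshi holds 81% of Redfern, so Hiroshi controls Redfern.
Hiroshi holds 75% of Quillon, so Hiroshi controls Quillon.
Neither Hiroshi nor any entity Hiroshi controls holds any voting interest in Stratus.
So before the transaction, Hiroshi does not control Stratus.
After the purchase, Hiroshi's direct stake in Windward rises to 34% + 41% = 75%, and Astrid's stake falls to 24%.
Hiroshi holds 75% of Windward, so Hiroshi controls Windward.
Windward holds 85% of Stratus, so Hiroshi controls Stratus.
Hiroshi did not control Stratus before and does after, so the clause is triggered.

Yes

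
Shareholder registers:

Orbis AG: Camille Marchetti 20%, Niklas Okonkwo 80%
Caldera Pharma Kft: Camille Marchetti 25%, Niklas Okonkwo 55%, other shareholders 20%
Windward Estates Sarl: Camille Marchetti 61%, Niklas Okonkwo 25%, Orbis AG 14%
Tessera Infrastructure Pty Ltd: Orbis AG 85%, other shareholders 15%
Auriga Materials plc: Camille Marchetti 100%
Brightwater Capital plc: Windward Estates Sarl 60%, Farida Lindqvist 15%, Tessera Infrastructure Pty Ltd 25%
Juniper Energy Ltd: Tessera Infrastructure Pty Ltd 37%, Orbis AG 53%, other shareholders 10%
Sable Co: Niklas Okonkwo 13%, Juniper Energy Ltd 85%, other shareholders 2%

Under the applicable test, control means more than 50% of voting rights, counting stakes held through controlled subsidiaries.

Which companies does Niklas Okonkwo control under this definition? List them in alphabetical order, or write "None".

Caldera Pharma Kft, Juniper Energy Ltd, Orbis AG, Sable Co, Tessera Infrastructure Pty Ltd

Niklas holds 80% of Orbis, so Niklas controls Orbis.
Niklas holds 55% of Caldera, so Niklas controls Caldera.
Orbis holds 85% of Tessera, so Niklas controls Tessera.
Tessera and Orbis together hold 37% + 53% = 90% of Juniper, so Niklas controls Juniper.
Niklas and Juniper together hold 13% + 85% = 98% of Sable, so Niklas controls Sable.
No other company's threshold is met.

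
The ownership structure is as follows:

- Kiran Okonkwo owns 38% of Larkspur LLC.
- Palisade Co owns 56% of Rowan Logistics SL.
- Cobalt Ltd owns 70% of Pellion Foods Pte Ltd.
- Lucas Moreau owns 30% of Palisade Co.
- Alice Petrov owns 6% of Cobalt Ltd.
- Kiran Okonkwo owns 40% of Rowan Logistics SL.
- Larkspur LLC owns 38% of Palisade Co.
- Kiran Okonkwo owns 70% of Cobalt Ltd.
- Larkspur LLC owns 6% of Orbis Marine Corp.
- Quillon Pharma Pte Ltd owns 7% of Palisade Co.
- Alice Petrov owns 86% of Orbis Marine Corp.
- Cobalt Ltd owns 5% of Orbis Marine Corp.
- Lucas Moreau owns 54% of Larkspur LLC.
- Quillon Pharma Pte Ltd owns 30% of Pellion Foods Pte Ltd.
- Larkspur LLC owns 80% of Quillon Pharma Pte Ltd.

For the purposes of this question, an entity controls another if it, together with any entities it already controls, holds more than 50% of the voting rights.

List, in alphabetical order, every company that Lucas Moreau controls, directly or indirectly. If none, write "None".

Lucas holds 54% of Larkspur, so Lucas controls Larkspur.
Larkspur holds 80% of Quillon, so Lucas controls Quillon.
Quillon and Larkspur and Lucas together hold 7% + 38% + 30% = 75% of Palisade, so Lucas controls Palisade.
Palisade holds 56% of Rowan, so Lucas controls Rowan.
No other company's threshold is met.

Larkspur LLC, Palisade Co, Quillon Pharma Pte Ltd, Rowan Logistics SL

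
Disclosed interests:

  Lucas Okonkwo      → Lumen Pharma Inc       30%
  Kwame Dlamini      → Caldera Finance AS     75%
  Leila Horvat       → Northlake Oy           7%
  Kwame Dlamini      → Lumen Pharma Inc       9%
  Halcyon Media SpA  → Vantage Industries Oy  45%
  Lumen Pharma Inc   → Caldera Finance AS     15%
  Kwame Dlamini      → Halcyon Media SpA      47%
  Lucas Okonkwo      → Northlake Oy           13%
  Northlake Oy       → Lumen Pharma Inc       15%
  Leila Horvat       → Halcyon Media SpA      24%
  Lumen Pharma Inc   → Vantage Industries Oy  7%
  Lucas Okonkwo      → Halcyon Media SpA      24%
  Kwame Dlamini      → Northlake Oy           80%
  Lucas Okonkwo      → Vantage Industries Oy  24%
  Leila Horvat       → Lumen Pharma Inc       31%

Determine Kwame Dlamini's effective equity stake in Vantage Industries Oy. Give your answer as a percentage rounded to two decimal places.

Kwame reaches Vantage along 3 paths.
Via Halcyon: 47% × 45% = 21.15%.
Via Lumen: 9% × 7% = 0.63%.
Via Northlake → Lumen: 80% × 15% × 7% = 0.84%.
Total: 21.15% + 0.63% + 0.84% = 22.62%.

22.62%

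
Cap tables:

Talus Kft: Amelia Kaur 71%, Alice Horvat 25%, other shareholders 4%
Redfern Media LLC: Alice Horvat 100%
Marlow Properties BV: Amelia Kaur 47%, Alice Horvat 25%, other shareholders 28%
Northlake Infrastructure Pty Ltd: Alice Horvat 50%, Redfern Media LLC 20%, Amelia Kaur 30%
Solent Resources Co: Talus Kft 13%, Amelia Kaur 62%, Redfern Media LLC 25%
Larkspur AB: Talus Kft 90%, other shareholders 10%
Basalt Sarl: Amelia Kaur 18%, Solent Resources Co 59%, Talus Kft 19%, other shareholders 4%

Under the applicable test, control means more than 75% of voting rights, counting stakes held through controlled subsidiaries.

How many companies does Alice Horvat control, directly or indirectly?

Alice holds 100% of Redfern, so Alice controls Redfern.
No other company's threshold is met.
Alice controls 1 company.

1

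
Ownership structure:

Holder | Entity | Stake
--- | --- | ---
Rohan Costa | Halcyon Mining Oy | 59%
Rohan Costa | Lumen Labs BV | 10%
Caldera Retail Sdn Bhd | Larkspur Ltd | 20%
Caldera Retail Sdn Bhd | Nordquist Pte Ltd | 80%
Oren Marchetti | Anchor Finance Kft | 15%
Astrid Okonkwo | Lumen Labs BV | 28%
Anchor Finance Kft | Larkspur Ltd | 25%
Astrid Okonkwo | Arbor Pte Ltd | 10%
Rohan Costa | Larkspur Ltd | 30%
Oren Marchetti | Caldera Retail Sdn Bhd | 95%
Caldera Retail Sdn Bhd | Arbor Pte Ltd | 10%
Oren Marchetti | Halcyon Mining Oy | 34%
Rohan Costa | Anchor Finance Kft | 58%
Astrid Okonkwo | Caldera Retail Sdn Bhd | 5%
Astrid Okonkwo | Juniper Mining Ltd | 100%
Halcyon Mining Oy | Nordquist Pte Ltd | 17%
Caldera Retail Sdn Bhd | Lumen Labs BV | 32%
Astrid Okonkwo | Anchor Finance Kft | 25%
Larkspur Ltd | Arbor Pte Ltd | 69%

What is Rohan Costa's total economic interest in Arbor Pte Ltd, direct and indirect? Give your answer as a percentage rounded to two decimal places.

Rohan reaches Arbor along 2 paths.
Via Larkspur: 30% × 69% = 20.7%.
Via Anchor → Larkspur: 58% × 25% × 69% = 10.005%.
Total: 20.7% + 10.005% = 30.705%.
Rounded: 30.71%.

30.71%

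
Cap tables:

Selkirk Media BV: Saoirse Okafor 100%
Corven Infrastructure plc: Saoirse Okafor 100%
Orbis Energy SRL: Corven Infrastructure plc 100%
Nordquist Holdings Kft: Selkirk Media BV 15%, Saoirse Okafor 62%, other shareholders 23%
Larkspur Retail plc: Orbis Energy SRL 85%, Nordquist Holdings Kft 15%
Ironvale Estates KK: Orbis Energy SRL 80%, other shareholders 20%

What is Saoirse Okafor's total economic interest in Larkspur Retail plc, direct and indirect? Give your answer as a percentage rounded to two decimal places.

96.55%

Saoirse reaches Larkspur along 3 paths.
Via Corven → Orbis: 100% × 100% × 85% = 85%.
Via Selkirk → Nordquist: 100% × 15% × 15% = 2.25%.
Via Nordquist: 62% × 15% = 9.3%.
Total: 85% + 2.25% + 9.3% = 96.55%.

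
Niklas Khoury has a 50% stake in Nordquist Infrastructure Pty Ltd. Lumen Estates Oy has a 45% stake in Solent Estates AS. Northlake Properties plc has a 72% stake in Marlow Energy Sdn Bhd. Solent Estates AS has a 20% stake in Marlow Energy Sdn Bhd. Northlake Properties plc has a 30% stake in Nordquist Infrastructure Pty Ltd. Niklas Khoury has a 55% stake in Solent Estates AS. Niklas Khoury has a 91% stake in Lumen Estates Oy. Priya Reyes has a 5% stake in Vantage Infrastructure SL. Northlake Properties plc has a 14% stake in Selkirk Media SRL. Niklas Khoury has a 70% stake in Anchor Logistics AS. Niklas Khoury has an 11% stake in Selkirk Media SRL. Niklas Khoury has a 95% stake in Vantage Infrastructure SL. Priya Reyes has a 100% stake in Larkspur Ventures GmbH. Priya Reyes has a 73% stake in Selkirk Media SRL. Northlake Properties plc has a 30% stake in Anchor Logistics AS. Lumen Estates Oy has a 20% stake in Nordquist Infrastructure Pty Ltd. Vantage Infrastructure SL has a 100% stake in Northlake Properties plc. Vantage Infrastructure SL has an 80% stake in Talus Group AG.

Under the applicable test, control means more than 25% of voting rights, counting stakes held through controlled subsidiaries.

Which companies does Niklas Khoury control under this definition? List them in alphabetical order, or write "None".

Anchor Logistics AS, Lumen Estates Oy, Marlow Energy Sdn Bhd, Nordquist Infrastructure Pty Ltd, Northlake Properties plc, Solent Estates AS, Talus Group AG, Vantage Infrastructure SL

Niklas holds 95% of Vantage, so Niklas controls Vantage.
Niklas holds 91% of Lumen, so Niklas controls Lumen.
Vantage holds 100% of Northlake, so Niklas controls Northlake.
Niklas and Northlake together hold 70% + 30% = 100% of Anchor, so Niklas controls Anchor.
Northlake and Niklas and Lumen together hold 30% + 50% + 20% = 100% of Nordquist, so Niklas controls Nordquist.
Niklas and Lumen together hold 55% + 45% = 100% of Solent, so Niklas controls Solent.
Vantage holds 80% of Talus, so Niklas controls Talus.
Northlake and Solent together hold 72% + 20% = 92% of Marlow, so Niklas controls Marlow.
No other company's threshold is met.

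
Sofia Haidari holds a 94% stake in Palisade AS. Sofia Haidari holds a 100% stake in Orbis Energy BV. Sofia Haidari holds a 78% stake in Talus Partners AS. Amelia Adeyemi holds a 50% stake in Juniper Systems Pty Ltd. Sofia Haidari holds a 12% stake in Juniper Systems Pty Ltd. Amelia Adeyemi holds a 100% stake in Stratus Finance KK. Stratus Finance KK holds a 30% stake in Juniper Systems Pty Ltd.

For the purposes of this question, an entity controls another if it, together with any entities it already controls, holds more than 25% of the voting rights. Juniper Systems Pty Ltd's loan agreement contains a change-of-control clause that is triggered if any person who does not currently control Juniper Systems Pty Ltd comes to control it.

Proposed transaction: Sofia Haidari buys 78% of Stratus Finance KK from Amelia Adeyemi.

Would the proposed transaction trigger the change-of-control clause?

The purchase adds only to Sofia's holdings (Amelia's stake shrinks), so Sofia is the only person who could newly come to control Juniper.
Sofia holds 78% of Talus, so Sofia controls Talus.
Sofia holds 100% of Orbis, so Sofia controls Orbis.
Sofia holds 94% of Palisade, so Sofia controls Palisade.
In Juniper, Sofia's side holds only 12%, not > 25%.
So before the transaction, Sofia does not control Juniper.
After the purchase, Sofia holds 78% of Stratus directly, and Amelia's stake falls to 22%.
Sofia holds 78% of Stratus, so Sofia controls Stratus.
Stratus and Sofia together hold 30% + 12% = 42% of Juniper, so Sofia controls Juniper.
Sofia did not control Juniper before and does after, so the clause is triggered.

Yes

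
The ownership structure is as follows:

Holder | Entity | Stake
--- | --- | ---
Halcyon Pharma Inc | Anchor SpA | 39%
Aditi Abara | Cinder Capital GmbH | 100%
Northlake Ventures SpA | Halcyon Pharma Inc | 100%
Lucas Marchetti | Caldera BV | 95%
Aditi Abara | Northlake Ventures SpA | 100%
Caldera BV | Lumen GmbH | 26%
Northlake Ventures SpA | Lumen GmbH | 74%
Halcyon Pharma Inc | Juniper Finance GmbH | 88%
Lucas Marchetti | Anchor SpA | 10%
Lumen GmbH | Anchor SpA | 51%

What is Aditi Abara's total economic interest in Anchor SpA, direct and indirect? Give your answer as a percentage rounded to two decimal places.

Aditi reaches Anchor along 2 paths.
Via Northlake → Lumen: 100% × 74% × 51% = 37.74%.
Via Northlake → Halcyon: 100% × 100% × 39% = 39%.
Total: 37.74% + 39% = 76.74%.

76.74%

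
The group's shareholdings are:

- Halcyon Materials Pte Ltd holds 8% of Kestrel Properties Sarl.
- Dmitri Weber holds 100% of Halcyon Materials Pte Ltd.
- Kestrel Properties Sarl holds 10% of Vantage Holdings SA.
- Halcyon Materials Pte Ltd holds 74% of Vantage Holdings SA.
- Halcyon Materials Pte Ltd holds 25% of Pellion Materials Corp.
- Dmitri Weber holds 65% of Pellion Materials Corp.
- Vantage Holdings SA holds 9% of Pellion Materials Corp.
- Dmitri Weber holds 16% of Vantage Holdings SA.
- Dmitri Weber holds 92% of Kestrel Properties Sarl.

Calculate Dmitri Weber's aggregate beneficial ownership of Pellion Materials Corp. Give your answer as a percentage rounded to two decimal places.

99.00%

Dmitri reaches Pellion along 6 paths.
Direct stake: 65% = 65%.
Via Halcyon → Vantage: 100% × 74% × 9% = 6.66%.
Via Halcyon → Kestrel → Vantage: 100% × 8% × 10% × 9% = 0.072%.
Via Kestrel → Vantage: 92% × 10% × 9% = 0.828%.
Via Vantage: 16% × 9% = 1.44%.
Via Halcyon: 100% × 25% = 25%.
Total: 65% + 6.66% + 0.072% + 0.828% + 1.44% + 25% = 99%.
Rounded: 99.00%.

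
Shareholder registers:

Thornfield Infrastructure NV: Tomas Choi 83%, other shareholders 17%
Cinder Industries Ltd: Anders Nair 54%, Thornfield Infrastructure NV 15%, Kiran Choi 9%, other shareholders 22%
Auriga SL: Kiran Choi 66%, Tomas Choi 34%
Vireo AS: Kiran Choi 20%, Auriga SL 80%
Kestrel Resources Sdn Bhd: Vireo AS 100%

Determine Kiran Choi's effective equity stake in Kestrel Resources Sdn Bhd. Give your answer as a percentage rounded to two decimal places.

72.80%

Kiran reaches Kestrel along 2 paths.
Via Vireo: 20% × 100% = 20%.
Via Auriga → Vireo: 66% × 80% × 100% = 52.8%.
Total: 20% + 52.8% = 72.8%.
Rounded: 72.80%.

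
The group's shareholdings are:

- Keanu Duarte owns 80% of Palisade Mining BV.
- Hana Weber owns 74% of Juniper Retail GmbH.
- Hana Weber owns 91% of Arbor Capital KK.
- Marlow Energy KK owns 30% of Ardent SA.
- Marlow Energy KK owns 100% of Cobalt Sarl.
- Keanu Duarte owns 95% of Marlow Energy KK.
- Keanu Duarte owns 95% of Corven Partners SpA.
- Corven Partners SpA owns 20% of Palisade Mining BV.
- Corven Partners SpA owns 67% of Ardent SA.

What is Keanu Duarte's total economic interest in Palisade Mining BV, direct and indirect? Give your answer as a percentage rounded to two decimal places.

Keanu reaches Palisade along 2 paths.
Direct stake: 80% = 80%.
Via Corven: 95% × 20% = 19%.
Total: 80% + 19% = 99%.
Rounded: 99.00%.

99.00%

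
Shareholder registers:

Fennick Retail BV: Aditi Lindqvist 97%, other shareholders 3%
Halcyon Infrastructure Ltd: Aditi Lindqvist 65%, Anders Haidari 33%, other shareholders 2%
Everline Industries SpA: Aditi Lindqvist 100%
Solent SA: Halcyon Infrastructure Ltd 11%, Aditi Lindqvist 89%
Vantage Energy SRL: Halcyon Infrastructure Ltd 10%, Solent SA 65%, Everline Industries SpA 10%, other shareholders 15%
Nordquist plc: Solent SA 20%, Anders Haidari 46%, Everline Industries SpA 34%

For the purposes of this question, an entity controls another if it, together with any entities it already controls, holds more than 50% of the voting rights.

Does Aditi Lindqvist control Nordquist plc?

Yes

Aditi holds 100% of Everline, so Aditi controls Everline.
Aditi holds 65% of Halcyon, so Aditi controls Halcyon.
Halcyon and Aditi together hold 11% + 89% = 100% of Solent, so Aditi controls Solent.
Solent and Everline together hold 20% + 34% = 54% of Nordquist, so Aditi controls Nordquist.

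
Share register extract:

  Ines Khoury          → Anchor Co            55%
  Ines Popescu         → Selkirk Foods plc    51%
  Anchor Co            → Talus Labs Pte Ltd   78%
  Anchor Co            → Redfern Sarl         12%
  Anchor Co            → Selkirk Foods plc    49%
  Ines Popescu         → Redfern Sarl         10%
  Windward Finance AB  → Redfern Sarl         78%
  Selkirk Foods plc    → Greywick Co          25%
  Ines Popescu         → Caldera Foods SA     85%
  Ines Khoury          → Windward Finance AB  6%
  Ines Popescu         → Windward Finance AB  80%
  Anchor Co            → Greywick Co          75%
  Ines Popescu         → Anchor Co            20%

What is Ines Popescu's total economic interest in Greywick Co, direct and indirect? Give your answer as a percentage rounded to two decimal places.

30.20%

Ines Popescu reaches Greywick along 3 paths.
Via Anchor: 20% × 75% = 15%.
Via Selkirk: 51% × 25% = 12.75%.
Via Anchor → Selkirk: 20% × 49% × 25% = 2.45%.
Total: 15% + 12.75% + 2.45% = 30.2%.
Rounded: 30.20%.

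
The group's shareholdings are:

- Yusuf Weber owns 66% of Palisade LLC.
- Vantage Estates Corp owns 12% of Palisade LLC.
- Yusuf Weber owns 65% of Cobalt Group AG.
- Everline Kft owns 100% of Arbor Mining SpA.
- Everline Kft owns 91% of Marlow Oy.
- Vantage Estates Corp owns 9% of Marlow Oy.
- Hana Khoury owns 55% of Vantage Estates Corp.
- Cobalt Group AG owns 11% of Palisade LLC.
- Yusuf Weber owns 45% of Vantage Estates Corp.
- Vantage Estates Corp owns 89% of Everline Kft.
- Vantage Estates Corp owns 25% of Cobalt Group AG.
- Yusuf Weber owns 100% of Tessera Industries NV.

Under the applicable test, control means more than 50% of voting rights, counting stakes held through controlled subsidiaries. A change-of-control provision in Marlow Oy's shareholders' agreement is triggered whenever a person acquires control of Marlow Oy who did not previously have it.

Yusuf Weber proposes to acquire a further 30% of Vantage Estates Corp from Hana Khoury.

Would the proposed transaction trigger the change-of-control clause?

The purchase adds only to Yusuf's holdings (Hana's stake shrinks), so Yusuf is the only person who could newly come to control Marlow.
Yusuf holds 65% of Cobalt, so Yusuf controls Cobalt.
Yusuf holds 100% of Tessera, so Yusuf controls Tessera.
Cobalt and Yusuf together hold 11% + 66% = 77% of Palisade, so Yusuf controls Palisade.
Neither Yusuf nor any entity Yusuf controls holds any voting interest in Marlow.
So before the transaction, Yusuf does not control Marlow.
After the purchase, Yusuf's direct stake in Vantage rises to 45% + 30% = 75%, and Hana's stake falls to 25%.
Yusuf holds 75% of Vantage, so Yusuf controls Vantage.
Vantage holds 89% of Everline, so Yusuf controls Everline.
Vantage and Everline together hold 9% + 91% = 100% of Marlow, so Yusuf controls Marlow.
Yusuf did not control Marlow before and does after, so the clause is triggered.

Yes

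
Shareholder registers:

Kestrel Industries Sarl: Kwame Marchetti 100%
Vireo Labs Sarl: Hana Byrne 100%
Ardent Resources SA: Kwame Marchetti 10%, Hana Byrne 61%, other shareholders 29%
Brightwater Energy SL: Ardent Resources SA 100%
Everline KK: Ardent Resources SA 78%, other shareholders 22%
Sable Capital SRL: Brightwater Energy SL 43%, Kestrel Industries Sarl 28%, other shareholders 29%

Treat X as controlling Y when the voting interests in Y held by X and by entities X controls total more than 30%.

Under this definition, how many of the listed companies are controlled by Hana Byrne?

Hana holds 100% of Vireo, so Hana controls Vireo.
Hana holds 61% of Ardent, so Hana controls Ardent.
Ardent holds 100% of Brightwater, so Hana controls Brightwater.
Ardent holds 78% of Everline, so Hana controls Everline.
Brightwater holds 43% of Sable, so Hana controls Sable.
No other company's threshold is met.
Hana controls 5 companies.

5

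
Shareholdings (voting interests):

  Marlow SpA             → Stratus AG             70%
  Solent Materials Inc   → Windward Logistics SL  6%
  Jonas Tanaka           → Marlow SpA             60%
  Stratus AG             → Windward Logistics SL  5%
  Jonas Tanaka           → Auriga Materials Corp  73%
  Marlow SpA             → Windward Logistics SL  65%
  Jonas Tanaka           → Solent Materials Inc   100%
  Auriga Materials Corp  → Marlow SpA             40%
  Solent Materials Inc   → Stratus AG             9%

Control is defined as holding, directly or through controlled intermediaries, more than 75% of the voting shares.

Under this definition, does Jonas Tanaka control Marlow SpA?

No

Jonas holds 100% of Solent, so Jonas controls Solent.
In Marlow, Jonas's side holds only 60%, not > 75%.
So Jonas does not control Marlow.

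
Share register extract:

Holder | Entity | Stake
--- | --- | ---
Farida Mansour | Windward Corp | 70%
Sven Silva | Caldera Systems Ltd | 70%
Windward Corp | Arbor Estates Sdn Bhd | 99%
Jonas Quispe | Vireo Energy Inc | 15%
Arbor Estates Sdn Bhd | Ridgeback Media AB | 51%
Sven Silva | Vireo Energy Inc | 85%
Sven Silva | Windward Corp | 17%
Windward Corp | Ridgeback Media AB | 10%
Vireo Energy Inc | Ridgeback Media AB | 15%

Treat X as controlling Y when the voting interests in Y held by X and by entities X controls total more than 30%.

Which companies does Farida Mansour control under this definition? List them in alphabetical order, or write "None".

Arbor Estates Sdn Bhd, Ridgeback Media AB, Windward Corp

Farida holds 70% of Windward, so Farida controls Windward.
Windward holds 99% of Arbor, so Farida controls Arbor.
Arbor and Windward together hold 51% + 10% = 61% of Ridgeback, so Farida controls Ridgeback.
No other company's threshold is met.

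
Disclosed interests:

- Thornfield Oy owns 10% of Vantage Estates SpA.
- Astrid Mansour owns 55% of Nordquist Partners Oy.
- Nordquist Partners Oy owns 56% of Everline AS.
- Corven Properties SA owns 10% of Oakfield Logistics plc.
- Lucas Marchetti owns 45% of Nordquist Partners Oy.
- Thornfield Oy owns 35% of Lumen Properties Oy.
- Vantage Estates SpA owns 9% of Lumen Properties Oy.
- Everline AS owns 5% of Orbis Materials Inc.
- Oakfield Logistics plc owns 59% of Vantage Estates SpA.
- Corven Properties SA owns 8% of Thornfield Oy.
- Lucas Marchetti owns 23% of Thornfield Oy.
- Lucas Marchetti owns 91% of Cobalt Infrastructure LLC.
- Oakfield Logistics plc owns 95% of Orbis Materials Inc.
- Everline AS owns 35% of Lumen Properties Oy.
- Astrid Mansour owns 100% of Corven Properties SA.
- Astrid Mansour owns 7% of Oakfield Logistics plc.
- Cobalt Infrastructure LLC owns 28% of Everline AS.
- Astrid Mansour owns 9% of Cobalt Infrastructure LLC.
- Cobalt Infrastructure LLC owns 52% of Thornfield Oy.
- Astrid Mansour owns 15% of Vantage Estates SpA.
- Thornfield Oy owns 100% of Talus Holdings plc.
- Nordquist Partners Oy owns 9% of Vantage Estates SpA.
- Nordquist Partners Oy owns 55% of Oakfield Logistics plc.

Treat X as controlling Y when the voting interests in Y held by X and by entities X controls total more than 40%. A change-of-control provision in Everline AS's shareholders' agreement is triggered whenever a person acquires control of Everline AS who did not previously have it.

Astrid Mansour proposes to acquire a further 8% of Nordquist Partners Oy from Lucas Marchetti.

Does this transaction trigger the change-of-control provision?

The purchase adds only to Astrid's holdings (Lucas's stake shrinks), so Astrid is the only person who could newly come to control Everline.
Astrid holds 55% of Nordquist, so Astrid controls Nordquist.
Nordquist holds 56% of Everline, so Astrid controls Everline.
So Astrid already controls Everline before the transaction.
After the purchase, Astrid's direct stake in Nordquist rises to 55% + 8% = 63%, and Lucas's stake falls to 37%.
Astrid controlled Everline already, so this is not a new person acquiring control; every other person's position is unchanged or reduced.
No new person acquires control, so the clause is not triggered.

No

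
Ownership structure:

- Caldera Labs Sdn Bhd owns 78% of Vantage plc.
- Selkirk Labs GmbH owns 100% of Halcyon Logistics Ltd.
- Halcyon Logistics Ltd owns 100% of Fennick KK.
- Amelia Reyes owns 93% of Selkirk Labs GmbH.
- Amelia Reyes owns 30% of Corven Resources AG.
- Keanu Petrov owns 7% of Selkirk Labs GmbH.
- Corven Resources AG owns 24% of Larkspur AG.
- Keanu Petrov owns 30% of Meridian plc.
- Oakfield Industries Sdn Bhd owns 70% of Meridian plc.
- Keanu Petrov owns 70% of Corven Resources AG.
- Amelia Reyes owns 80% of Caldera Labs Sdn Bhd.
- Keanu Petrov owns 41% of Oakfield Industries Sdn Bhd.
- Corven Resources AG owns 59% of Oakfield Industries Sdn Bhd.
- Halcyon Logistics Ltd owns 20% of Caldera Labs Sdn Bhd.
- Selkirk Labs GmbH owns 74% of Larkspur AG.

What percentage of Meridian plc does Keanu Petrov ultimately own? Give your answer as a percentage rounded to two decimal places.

87.61%

Keanu reaches Meridian along 3 paths.
Via Corven → Oakfield: 70% × 59% × 70% = 28.91%.
Via Oakfield: 41% × 70% = 28.7%.
Direct stake: 30% = 30%.
Total: 28.91% + 28.7% + 30% = 87.61%.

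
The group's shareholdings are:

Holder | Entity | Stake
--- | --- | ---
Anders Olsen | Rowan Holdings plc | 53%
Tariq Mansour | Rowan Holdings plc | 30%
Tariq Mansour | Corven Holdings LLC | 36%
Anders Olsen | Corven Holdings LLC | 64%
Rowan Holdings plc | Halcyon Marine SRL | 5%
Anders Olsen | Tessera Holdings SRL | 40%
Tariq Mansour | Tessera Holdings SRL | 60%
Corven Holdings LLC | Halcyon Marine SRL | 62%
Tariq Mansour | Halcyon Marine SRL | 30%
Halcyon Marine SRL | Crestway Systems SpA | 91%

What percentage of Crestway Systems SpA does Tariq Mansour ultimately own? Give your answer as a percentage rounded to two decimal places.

48.98%

Tariq reaches Crestway along 3 paths.
Via Corven → Halcyon: 36% × 62% × 91% = 20.3112%.
Via Halcyon: 30% × 91% = 27.3%.
Via Rowan → Halcyon: 30% × 5% × 91% = 1.365%.
Total: 20.3112% + 27.3% + 1.365% = 48.9762%.
Rounded: 48.98%.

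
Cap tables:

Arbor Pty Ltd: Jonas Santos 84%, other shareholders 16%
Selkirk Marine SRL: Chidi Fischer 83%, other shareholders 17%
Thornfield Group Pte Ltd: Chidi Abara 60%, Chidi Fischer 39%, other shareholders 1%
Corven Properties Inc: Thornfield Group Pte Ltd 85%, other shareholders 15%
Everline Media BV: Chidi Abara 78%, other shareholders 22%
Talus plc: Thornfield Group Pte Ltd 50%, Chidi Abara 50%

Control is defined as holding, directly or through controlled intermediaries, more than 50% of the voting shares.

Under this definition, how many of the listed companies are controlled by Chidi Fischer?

1

Chidi Fischer holds 83% of Selkirk, so Chidi Fischer controls Selkirk.
No other company's threshold is met.
Chidi Fischer controls 1 company.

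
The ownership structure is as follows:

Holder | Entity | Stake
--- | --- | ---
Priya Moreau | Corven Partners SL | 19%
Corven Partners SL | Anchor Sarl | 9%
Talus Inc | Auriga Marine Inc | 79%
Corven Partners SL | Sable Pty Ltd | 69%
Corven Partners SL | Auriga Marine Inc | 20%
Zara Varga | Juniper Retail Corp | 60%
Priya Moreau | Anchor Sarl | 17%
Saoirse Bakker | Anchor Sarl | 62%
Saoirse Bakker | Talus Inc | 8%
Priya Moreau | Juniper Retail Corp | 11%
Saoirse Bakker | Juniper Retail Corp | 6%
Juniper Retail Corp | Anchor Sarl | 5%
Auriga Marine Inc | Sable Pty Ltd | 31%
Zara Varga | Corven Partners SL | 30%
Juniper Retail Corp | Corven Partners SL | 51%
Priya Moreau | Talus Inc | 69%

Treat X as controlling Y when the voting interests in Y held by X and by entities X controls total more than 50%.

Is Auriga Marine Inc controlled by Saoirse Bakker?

No

Saoirse holds 62% of Anchor, so Saoirse controls Anchor.
Neither Saoirse nor any entity Saoirse controls holds any voting interest in Auriga.
So Saoirse does not control Auriga.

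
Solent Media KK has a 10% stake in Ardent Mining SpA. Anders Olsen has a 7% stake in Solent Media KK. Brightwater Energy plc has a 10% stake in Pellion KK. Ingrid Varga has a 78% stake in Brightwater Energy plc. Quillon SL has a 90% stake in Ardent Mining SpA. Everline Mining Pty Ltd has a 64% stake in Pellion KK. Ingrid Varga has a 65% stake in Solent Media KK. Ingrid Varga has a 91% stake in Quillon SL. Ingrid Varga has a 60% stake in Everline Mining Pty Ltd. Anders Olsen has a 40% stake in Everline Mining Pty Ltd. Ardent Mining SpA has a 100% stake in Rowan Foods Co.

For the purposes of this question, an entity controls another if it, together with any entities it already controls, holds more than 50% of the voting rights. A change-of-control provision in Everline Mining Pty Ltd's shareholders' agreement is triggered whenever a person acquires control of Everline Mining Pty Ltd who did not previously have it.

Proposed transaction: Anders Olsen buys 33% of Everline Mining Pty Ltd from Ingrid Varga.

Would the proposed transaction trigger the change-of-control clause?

The purchase adds only to Anders's holdings (Ingrid's stake shrinks), so Anders is the only person who could newly come to control Everline.
Anders's largest direct stake is 40% in Everline, which does not meet the threshold, so Anders controls no company.
In Everline, Anders's side holds only 40%, not > 50%.
So before the transaction, Anders does not control Everline.
After the purchase, Anders's direct stake in Everline rises to 40% + 33% = 73%, and Ingrid's stake falls to 27%.
Anders holds 73% of Everline, so Anders controls Everline.
Anders did not control Everline before and does after, so the clause is triggered.

Yes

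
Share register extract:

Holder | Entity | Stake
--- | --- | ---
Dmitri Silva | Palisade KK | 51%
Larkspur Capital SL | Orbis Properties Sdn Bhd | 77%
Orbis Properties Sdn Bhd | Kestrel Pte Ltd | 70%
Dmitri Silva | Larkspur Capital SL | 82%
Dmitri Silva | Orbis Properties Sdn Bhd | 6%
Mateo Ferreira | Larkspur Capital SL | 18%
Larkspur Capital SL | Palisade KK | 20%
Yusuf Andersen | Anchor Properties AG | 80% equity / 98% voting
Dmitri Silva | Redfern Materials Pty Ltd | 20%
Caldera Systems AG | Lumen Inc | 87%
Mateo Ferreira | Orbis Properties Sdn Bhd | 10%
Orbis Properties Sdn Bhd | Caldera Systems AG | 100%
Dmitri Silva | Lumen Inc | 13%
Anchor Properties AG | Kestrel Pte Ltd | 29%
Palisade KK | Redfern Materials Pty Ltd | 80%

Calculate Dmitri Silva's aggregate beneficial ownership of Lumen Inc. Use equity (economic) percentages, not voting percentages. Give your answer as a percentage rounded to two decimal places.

Dmitri reaches Lumen along 3 paths.
Via Larkspur → Orbis → Caldera: 82% × 77% × 100% × 87% = 54.9318%.
Via Orbis → Caldera: 6% × 100% × 87% = 5.22%.
Direct stake: 13% = 13%.
Total: 54.9318% + 5.22% + 13% = 73.1518%.
Rounded: 73.15%.

73.15%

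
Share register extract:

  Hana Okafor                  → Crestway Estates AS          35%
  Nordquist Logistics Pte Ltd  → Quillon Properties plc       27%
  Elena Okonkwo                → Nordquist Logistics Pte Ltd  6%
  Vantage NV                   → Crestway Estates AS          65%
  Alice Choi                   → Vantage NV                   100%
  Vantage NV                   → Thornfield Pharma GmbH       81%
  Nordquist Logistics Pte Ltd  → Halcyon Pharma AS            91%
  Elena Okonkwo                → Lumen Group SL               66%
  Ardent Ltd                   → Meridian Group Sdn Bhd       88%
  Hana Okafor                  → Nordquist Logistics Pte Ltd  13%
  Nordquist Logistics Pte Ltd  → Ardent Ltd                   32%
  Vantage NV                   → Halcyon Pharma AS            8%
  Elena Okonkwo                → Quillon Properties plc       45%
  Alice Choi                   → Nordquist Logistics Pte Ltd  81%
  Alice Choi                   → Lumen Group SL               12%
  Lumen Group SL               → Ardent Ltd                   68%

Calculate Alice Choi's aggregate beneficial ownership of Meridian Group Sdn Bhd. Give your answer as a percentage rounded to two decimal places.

Alice reaches Meridian along 2 paths.
Via Nordquist → Ardent: 81% × 32% × 88% = 22.8096%.
Via Lumen → Ardent: 12% × 68% × 88% = 7.1808%.
Total: 22.8096% + 7.1808% = 29.9904%.
Rounded: 29.99%.

29.99%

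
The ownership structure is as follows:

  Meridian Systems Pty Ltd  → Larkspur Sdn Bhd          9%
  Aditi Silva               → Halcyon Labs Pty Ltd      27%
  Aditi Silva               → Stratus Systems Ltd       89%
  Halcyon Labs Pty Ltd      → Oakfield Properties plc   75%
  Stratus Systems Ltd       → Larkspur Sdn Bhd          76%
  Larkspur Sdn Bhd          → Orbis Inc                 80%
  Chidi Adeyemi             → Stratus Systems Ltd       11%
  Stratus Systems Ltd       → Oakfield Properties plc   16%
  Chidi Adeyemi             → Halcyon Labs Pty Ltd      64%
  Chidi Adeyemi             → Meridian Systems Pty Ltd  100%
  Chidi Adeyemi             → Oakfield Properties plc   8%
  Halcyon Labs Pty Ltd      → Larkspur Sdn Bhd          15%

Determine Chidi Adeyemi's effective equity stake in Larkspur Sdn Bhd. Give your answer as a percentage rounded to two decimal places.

Chidi reaches Larkspur along 3 paths.
Via Halcyon: 64% × 15% = 9.6%.
Via Meridian: 100% × 9% = 9%.
Via Stratus: 11% × 76% = 8.36%.
Total: 9.6% + 9% + 8.36% = 26.96%.

26.96%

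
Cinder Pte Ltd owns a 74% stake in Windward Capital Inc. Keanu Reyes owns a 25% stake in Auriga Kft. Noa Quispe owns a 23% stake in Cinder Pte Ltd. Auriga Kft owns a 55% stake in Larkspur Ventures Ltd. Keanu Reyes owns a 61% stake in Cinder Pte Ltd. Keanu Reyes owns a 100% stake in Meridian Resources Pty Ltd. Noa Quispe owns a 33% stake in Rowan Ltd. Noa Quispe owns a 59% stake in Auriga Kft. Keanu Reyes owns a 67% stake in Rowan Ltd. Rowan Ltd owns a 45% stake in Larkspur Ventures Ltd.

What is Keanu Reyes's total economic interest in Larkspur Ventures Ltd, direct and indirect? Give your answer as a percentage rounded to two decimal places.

Keanu reaches Larkspur along 2 paths.
Via Rowan: 67% × 45% = 30.15%.
Via Auriga: 25% × 55% = 13.75%.
Total: 30.15% + 13.75% = 43.9%.
Rounded: 43.90%.

43.90%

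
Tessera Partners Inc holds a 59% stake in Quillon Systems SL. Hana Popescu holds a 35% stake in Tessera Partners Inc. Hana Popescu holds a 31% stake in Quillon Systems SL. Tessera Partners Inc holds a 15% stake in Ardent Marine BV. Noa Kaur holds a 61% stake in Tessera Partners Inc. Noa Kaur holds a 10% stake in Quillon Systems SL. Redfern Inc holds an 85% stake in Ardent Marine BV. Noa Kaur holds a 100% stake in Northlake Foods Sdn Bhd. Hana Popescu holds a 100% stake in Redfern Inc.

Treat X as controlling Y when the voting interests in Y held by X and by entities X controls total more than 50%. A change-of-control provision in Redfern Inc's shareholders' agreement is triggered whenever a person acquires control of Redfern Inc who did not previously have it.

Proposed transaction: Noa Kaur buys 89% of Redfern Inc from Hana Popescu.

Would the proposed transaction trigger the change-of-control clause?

The purchase adds only to Noa's holdings (Hana's stake shrinks), so Noa is the only person who could newly come to control Redfern.
Noa holds 61% of Tessera, so Noa controls Tessera.
Noa and Tessera together hold 10% + 59% = 69% of Quillon, so Noa controls Quillon.
Noa holds 100% of Northlake, so Noa controls Northlake.
Neither Noa nor any entity Noa controls holds any voting interest in Redfern.
So before the transaction, Noa does not control Redfern.
After the purchase, Noa holds 89% of Redfern directly, and Hana's stake falls to 11%.
Noa holds 89% of Redfern, so Noa controls Redfern.
Noa did not control Redfern before and does after, so the clause is triggered.

Yes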